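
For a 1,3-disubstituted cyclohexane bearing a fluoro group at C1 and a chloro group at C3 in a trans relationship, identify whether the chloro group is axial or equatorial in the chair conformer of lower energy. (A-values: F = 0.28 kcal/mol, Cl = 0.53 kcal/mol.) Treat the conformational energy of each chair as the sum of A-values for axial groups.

C1 and C3 have the same parity, so for the trans isomer the two substituents are one axial and one equatorial in each chair.
Chair I (fluoro axial, chloro equatorial): E = 0.28 kcal/mol.
Chair II (fluoro equatorial, chloro axial): E = 0.53 kcal/mol.
Chair I is the more stable (lower-energy) conformer, and in that chair the chloro group is equatorial.

equatorial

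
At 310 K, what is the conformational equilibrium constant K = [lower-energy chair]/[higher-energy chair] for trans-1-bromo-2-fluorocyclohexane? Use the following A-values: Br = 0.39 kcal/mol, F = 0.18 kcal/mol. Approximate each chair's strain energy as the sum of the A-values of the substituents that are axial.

K ≈ 2.52

C1 and C2 have opposite parity, so for the trans isomer the two substituents are e,e in one chair and a,a in the other.
Chair I (bromo axial, fluoro axial): E = 0.57 kcal/mol; chair II (bromo equatorial, fluoro equatorial): E = 0.00 kcal/mol.
ΔG = 0.57 kcal/mol between the two chairs.
K = exp(ΔG/RT) with R = 1.987×10⁻³ kcal mol⁻¹ K⁻¹ and T = 310 K gives K ≈ 2.52.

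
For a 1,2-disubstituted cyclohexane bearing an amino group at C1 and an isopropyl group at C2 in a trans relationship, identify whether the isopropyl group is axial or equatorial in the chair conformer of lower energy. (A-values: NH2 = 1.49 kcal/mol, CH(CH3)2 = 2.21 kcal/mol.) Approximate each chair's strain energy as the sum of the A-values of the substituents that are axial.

equatorial

C1 and C2 have opposite parity, so for the trans isomer the two substituents are e,e in one chair and a,a in the other.
Chair I (amino axial, isopropyl axial): E = 3.70 kcal/mol.
Chair II (amino equatorial, isopropyl equatorial): E = 0.00 kcal/mol.
Chair II is the more stable (lower-energy) conformer, and in that chair the isopropyl group is equatorial.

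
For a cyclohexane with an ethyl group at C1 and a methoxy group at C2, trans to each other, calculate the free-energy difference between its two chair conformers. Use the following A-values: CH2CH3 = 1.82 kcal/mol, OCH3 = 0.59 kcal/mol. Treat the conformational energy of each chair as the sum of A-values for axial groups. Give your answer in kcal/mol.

C1 and C2 have opposite parity, so for the trans isomer the two substituents are e,e in one chair and a,a in the other.
Chair I (ethyl axial, methoxy axial): E = 2.41 kcal/mol.
Chair II (ethyl equatorial, methoxy equatorial): E = 0.00 kcal/mol.
ΔE = 2.41 − 0.00 = 2.41 kcal/mol; chair II is more stable.

2.41 kcal/mol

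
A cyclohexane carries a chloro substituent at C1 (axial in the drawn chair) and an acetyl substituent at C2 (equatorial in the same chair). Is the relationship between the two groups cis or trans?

cis

C1 and C2 have opposite parity, so their axial bonds point in opposite directions.
With opposite-parity carbons, two substituents on the same face are one axial and one equatorial; opposite faces give both axial or both equatorial.
Here the groups are axial/equatorial → same face → cis.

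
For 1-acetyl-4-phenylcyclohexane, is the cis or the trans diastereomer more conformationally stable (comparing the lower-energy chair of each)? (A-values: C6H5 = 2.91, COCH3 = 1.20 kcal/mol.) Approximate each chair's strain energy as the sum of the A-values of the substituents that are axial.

At 1,4 positions (parity opposite): cis → (a,e or e,a); trans → (e,e or a,a).
Best chair for cis: E = 1.20 kcal/mol; best chair for trans: E = 0.00 kcal/mol.
The trans isomer is lower by 1.20 kcal/mol.

trans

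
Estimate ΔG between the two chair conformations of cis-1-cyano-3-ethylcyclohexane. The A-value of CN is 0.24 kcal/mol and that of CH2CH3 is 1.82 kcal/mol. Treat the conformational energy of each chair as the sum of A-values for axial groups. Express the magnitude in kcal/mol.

C1 and C3 have the same parity, so for the cis isomer the two substituents are e,e in one chair and a,a in the other.
Chair I (cyano axial, ethyl axial): E = 2.06 kcal/mol.
Chair II (cyano equatorial, ethyl equatorial): E = 0.00 kcal/mol.
ΔE = 2.06 − 0.00 = 2.06 kcal/mol; chair II is more stable.

2.06 kcal/mol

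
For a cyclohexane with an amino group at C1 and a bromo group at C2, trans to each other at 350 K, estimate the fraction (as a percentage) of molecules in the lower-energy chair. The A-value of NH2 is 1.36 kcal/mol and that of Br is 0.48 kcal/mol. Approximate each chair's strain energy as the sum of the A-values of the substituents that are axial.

C1 and C2 have opposite parity, so for the trans isomer the two substituents are e,e in one chair and a,a in the other.
Chair I (amino axial, bromo axial): E = 1.84 kcal/mol; chair II (amino equatorial, bromo equatorial): E = 0.00 kcal/mol.
ΔG = 1.84 kcal/mol between the two chairs.
K = exp(ΔG/RT) with R = 1.987×10⁻³ kcal mol⁻¹ K⁻¹ and T = 350 K gives K ≈ 14.1.
Fraction in the lower-energy chair = K/(K+1) = 93.4%.

93.4%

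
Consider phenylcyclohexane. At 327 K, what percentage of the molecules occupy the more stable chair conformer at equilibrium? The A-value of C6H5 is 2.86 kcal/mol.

One chair has the phenyl group axial (E = 2.86 kcal/mol) and the other has it equatorial (E = 0).
ΔG = 2.86 kcal/mol between the two chairs.
K = exp(ΔG/RT) with R = 1.987×10⁻³ kcal mol⁻¹ K⁻¹ and T = 327 K gives K ≈ 81.6.
Fraction in the lower-energy chair = K/(K+1) = 98.8%.

98.8%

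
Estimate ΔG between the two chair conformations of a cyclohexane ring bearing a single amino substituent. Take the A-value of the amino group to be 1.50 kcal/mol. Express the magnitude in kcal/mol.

1.50 kcal/mol

A monosubstituted cyclohexane has one chair with the amino group axial (E = A = 1.50 kcal/mol) and one with it equatorial (E = 0).
ΔE = 1.50 − 0 = 1.50 kcal/mol.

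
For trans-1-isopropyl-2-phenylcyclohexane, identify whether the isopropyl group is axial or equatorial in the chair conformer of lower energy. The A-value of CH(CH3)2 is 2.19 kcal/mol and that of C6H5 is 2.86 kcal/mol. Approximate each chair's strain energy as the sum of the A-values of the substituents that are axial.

equatorial

C1 and C2 have opposite parity, so for the trans isomer the two substituents are e,e in one chair and a,a in the other.
Chair I (isopropyl axial, phenyl axial): E = 5.05 kcal/mol.
Chair II (isopropyl equatorial, phenyl equatorial): E = 0.00 kcal/mol.
Chair II is the more stable (lower-energy) conformer, and in that chair the isopropyl group is equatorial.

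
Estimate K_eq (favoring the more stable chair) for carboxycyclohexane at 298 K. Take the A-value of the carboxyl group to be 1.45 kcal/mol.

One chair has the carboxyl group axial (E = 1.45 kcal/mol) and the other has it equatorial (E = 0).
ΔG = 1.45 kcal/mol between the two chairs.
K = exp(ΔG/RT) with R = 1.987×10⁻³ kcal mol⁻¹ K⁻¹ and T = 298 K gives K ≈ 11.6.

K ≈ 11.6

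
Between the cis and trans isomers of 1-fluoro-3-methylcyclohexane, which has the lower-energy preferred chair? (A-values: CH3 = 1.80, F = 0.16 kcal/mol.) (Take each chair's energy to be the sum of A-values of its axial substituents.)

cis

At 1,3 positions (parity same): cis → (e,e or a,a); trans → (a,e or e,a).
Best chair for cis: E = 0.00 kcal/mol; best chair for trans: E = 0.16 kcal/mol.
The cis isomer is lower by 0.16 kcal/mol.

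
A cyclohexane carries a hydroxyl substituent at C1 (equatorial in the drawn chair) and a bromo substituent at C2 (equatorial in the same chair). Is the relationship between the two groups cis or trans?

C1 and C2 have opposite parity, so their axial bonds point in opposite directions.
With opposite-parity carbons, two substituents on the same face are one axial and one equatorial; opposite faces give both axial or both equatorial.
Here the groups are equatorial/equatorial → opposite face → trans.

trans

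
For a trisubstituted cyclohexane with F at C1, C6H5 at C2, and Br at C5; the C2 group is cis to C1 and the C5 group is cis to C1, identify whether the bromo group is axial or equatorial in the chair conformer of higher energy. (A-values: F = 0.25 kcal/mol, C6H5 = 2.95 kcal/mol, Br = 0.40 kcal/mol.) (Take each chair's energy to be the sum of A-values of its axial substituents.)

Chair I (fluoro axial, phenyl equatorial, bromo axial): E = 0.65 kcal/mol.
Chair II (fluoro equatorial, phenyl axial, bromo equatorial): E = 2.95 kcal/mol.
Chair II is the less stable (higher-energy) conformer, and in that chair the bromo group is equatorial.

equatorial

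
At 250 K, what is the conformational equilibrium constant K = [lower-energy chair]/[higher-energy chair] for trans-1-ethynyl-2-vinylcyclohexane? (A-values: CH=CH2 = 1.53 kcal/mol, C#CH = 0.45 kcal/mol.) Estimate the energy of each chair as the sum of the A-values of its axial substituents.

C1 and C2 have opposite parity, so for the trans isomer the two substituents are e,e in one chair and a,a in the other.
Chair I (vinyl axial, ethynyl axial): E = 1.98 kcal/mol; chair II (vinyl equatorial, ethynyl equatorial): E = 0.00 kcal/mol.
ΔG = 1.98 kcal/mol between the two chairs.
K = exp(ΔG/RT) with R = 1.987×10⁻³ kcal mol⁻¹ K⁻¹ and T = 250 K gives K ≈ 53.8.

K ≈ 53.8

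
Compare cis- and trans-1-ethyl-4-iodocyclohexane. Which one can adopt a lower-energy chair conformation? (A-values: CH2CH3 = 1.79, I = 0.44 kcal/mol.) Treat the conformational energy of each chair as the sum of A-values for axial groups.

trans

At 1,4 positions (parity opposite): cis → (a,e or e,a); trans → (e,e or a,a).
Best chair for cis: E = 0.44 kcal/mol; best chair for trans: E = 0.00 kcal/mol.
The trans isomer is lower by 0.44 kcal/mol.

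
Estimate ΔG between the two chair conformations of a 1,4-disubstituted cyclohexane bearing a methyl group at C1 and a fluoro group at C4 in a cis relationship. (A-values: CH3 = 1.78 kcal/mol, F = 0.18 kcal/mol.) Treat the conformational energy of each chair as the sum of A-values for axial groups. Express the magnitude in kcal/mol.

C1 and C4 have opposite parity, so for the cis isomer the two substituents are one axial and one equatorial in each chair.
Chair I (methyl axial, fluoro equatorial): E = 1.78 kcal/mol.
Chair II (methyl equatorial, fluoro axial): E = 0.18 kcal/mol.
ΔE = 1.78 − 0.18 = 1.60 kcal/mol; chair II is more stable.

1.60 kcal/mol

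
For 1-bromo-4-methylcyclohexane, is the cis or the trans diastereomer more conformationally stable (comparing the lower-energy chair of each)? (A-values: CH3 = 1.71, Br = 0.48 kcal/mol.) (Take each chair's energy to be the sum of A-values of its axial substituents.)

trans

At 1,4 positions (parity opposite): cis → (a,e or e,a); trans → (e,e or a,a).
Best chair for cis: E = 0.48 kcal/mol; best chair for trans: E = 0.00 kcal/mol.
The trans isomer is lower by 0.48 kcal/mol.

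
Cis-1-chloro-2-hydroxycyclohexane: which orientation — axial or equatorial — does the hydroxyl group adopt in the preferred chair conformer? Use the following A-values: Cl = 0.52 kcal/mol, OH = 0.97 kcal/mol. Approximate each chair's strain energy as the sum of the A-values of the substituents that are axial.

C1 and C2 have opposite parity, so for the cis isomer the two substituents are one axial and one equatorial in each chair.
Chair I (chloro axial, hydroxyl equatorial): E = 0.52 kcal/mol.
Chair II (chloro equatorial, hydroxyl axial): E = 0.97 kcal/mol.
Chair I is the more stable (lower-energy) conformer, and in that chair the hydroxyl group is equatorial.

equatorial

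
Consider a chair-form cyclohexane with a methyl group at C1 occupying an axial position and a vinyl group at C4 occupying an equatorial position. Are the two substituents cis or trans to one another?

cis

C1 and C4 have opposite parity, so their axial bonds point in opposite directions.
With opposite-parity carbons, two substituents on the same face are one axial and one equatorial; opposite faces give both axial or both equatorial.
Here the groups are axial/equatorial → same face → cis.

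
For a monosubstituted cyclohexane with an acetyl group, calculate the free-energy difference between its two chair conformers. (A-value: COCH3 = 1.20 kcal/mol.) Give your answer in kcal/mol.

1.20 kcal/mol

A monosubstituted cyclohexane has one chair with the acetyl group axial (E = A = 1.20 kcal/mol) and one with it equatorial (E = 0).
ΔE = 1.20 − 0 = 1.20 kcal/mol.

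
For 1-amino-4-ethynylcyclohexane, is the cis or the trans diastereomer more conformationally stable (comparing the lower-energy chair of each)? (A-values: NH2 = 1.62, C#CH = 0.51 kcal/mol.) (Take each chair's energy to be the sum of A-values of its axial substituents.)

trans

At 1,4 positions (parity opposite): cis → (a,e or e,a); trans → (e,e or a,a).
Best chair for cis: E = 0.51 kcal/mol; best chair for trans: E = 0.00 kcal/mol.
The trans isomer is lower by 0.51 kcal/mol.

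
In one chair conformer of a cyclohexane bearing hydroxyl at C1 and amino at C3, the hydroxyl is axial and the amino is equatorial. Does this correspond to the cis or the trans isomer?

trans

C1 and C3 have the same parity, so their axial bonds point in the same direction.
With same-parity carbons, two substituents on the same face are both axial or both equatorial; opposite faces give one of each.
Here the groups are axial/equatorial → opposite face → trans.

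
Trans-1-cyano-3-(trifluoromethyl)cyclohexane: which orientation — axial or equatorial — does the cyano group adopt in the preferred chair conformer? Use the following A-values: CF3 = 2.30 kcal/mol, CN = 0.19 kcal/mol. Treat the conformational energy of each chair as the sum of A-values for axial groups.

axial

C1 and C3 have the same parity, so for the trans isomer the two substituents are one axial and one equatorial in each chair.
Chair I (trifluoromethyl axial, cyano equatorial): E = 2.30 kcal/mol.
Chair II (trifluoromethyl equatorial, cyano axial): E = 0.19 kcal/mol.
Chair II is the more stable (lower-energy) conformer, and in that chair the cyano group is axial.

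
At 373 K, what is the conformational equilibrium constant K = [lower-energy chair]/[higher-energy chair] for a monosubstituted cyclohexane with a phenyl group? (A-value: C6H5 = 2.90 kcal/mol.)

One chair has the phenyl group axial (E = 2.90 kcal/mol) and the other has it equatorial (E = 0).
ΔG = 2.90 kcal/mol between the two chairs.
K = exp(ΔG/RT) with R = 1.987×10⁻³ kcal mol⁻¹ K⁻¹ and T = 373 K gives K ≈ 50.

K ≈ 50.0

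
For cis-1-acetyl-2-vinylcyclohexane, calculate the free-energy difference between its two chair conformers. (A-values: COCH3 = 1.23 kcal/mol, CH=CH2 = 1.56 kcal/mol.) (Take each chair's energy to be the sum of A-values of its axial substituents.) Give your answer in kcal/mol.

0.33 kcal/mol

C1 and C2 have opposite parity, so for the cis isomer the two substituents are one axial and one equatorial in each chair.
Chair I (acetyl axial, vinyl equatorial): E = 1.23 kcal/mol.
Chair II (acetyl equatorial, vinyl axial): E = 1.56 kcal/mol.
ΔE = 1.56 − 1.23 = 0.33 kcal/mol; chair I is more stable.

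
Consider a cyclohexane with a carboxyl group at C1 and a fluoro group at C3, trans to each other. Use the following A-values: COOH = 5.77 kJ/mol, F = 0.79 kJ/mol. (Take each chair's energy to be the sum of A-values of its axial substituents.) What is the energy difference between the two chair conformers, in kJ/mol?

4.98 kJ/mol

C1 and C3 have the same parity, so for the trans isomer the two substituents are one axial and one equatorial in each chair.
Chair I (carboxyl axial, fluoro equatorial): E = 5.77 kJ/mol.
Chair II (carboxyl equatorial, fluoro axial): E = 0.79 kJ/mol.
ΔE = 5.77 − 0.79 = 4.98 kJ/mol; chair II is more stable.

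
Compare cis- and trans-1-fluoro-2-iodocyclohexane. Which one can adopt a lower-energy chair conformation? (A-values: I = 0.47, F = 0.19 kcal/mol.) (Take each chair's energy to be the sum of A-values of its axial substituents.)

At 1,2 positions (parity opposite): cis → (a,e or e,a); trans → (e,e or a,a).
Best chair for cis: E = 0.19 kcal/mol; best chair for trans: E = 0.00 kcal/mol.
The trans isomer is lower by 0.19 kcal/mol.

trans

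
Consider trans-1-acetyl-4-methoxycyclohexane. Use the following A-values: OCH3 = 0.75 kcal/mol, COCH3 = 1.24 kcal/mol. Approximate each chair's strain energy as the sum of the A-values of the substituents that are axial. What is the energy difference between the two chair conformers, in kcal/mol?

C1 and C4 have opposite parity, so for the trans isomer the two substituents are e,e in one chair and a,a in the other.
Chair I (methoxy axial, acetyl axial): E = 1.99 kcal/mol.
Chair II (methoxy equatorial, acetyl equatorial): E = 0.00 kcal/mol.
ΔE = 1.99 − 0.00 = 1.99 kcal/mol; chair II is more stable.

1.99 kcal/mol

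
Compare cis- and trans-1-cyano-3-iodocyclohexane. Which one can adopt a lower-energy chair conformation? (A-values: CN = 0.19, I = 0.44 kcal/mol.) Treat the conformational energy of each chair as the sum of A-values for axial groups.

At 1,3 positions (parity same): cis → (e,e or a,a); trans → (a,e or e,a).
Best chair for cis: E = 0.00 kcal/mol; best chair for trans: E = 0.19 kcal/mol.
The cis isomer is lower by 0.19 kcal/mol.

cis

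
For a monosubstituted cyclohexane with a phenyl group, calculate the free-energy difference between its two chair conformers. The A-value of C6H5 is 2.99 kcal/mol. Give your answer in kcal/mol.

A monosubstituted cyclohexane has one chair with the phenyl group axial (E = A = 2.99 kcal/mol) and one with it equatorial (E = 0).
ΔE = 2.99 − 0 = 2.99 kcal/mol.

2.99 kcal/mol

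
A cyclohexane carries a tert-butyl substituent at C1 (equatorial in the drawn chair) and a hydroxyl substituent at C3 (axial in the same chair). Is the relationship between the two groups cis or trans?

C1 and C3 have the same parity, so their axial bonds point in the same direction.
With same-parity carbons, two substituents on the same face are both axial or both equatorial; opposite faces give one of each.
Here the groups are equatorial/axial → opposite face → trans.

trans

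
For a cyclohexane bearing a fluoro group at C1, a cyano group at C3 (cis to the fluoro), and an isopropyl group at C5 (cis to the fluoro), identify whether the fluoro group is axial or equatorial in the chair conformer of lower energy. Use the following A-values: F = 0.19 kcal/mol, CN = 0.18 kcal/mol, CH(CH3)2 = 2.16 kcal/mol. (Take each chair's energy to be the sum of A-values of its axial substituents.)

equatorial

Chair I (fluoro axial, cyano axial, isopropyl axial): E = 2.53 kcal/mol.
Chair II (fluoro equatorial, cyano equatorial, isopropyl equatorial): E = 0.00 kcal/mol.
Chair II is the more stable (lower-energy) conformer, and in that chair the fluoro group is equatorial.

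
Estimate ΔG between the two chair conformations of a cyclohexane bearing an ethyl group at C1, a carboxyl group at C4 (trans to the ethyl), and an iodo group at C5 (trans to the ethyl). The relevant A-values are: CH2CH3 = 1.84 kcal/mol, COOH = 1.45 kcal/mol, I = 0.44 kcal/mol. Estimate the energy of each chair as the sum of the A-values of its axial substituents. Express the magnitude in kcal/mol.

Chair I (ethyl axial, carboxyl axial, iodo equatorial): E = 3.29 kcal/mol.
Chair II (ethyl equatorial, carboxyl equatorial, iodo axial): E = 0.44 kcal/mol.
ΔE = 3.29 − 0.44 = 2.85 kcal/mol; chair II is more stable.

2.85 kcal/mol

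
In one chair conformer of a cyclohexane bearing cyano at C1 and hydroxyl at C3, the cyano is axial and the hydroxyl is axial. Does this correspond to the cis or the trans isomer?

C1 and C3 have the same parity, so their axial bonds point in the same direction.
With same-parity carbons, two substituents on the same face are both axial or both equatorial; opposite faces give one of each.
Here the groups are axial/axial → same face → cis.

cis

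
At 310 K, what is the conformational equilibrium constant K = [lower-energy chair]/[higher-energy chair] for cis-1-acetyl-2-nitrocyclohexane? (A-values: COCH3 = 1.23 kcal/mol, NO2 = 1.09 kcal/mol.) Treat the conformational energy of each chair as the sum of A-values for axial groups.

K ≈ 1.26

C1 and C2 have opposite parity, so for the cis isomer the two substituents are one axial and one equatorial in each chair.
Chair I (acetyl axial, nitro equatorial): E = 1.23 kcal/mol; chair II (acetyl equatorial, nitro axial): E = 1.09 kcal/mol.
ΔG = 0.14 kcal/mol between the two chairs.
K = exp(ΔG/RT) with R = 1.987×10⁻³ kcal mol⁻¹ K⁻¹ and T = 310 K gives K ≈ 1.26.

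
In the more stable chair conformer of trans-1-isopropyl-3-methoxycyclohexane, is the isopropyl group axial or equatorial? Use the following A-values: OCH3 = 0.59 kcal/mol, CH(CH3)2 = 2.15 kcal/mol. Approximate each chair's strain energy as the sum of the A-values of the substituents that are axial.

equatorial

C1 and C3 have the same parity, so for the trans isomer the two substituents are one axial and one equatorial in each chair.
Chair I (methoxy axial, isopropyl equatorial): E = 0.59 kcal/mol.
Chair II (methoxy equatorial, isopropyl axial): E = 2.15 kcal/mol.
Chair I is the more stable (lower-energy) conformer, and in that chair the isopropyl group is equatorial.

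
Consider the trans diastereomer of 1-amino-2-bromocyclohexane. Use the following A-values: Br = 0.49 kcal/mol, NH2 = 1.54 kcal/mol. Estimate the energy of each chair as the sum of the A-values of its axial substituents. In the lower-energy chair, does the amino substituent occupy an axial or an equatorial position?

C1 and C2 have opposite parity, so for the trans isomer the two substituents are e,e in one chair and a,a in the other.
Chair I (bromo axial, amino axial): E = 2.03 kcal/mol.
Chair II (bromo equatorial, amino equatorial): E = 0.00 kcal/mol.
Chair II is the more stable (lower-energy) conformer, and in that chair the amino group is equatorial.

equatorial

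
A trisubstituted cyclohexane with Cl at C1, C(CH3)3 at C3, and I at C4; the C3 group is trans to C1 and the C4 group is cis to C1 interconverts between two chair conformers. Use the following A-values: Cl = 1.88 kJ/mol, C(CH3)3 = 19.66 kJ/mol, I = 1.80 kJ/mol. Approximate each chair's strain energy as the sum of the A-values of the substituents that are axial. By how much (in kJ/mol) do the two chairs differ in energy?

Chair I (chloro axial, tert-butyl equatorial, iodo equatorial): E = 1.88 kJ/mol.
Chair II (chloro equatorial, tert-butyl axial, iodo axial): E = 21.46 kJ/mol.
ΔE = 21.46 − 1.88 = 19.58 kJ/mol; chair I is more stable.

19.58 kJ/mol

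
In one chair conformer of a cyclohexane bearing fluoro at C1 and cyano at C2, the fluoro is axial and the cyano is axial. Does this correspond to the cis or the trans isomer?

C1 and C2 have opposite parity, so their axial bonds point in opposite directions.
With opposite-parity carbons, two substituents on the same face are one axial and one equatorial; opposite faces give both axial or both equatorial.
Here the groups are axial/axial → opposite face → trans.

trans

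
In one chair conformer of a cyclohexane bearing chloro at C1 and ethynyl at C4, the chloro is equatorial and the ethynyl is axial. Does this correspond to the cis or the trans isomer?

cis

C1 and C4 have opposite parity, so their axial bonds point in opposite directions.
With opposite-parity carbons, two substituents on the same face are one axial and one equatorial; opposite faces give both axial or both equatorial.
Here the groups are equatorial/axial → same face → cis.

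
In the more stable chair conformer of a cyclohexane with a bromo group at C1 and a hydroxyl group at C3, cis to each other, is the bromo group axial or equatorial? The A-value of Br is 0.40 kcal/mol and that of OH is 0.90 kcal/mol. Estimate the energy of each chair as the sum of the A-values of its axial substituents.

equatorial

C1 and C3 have the same parity, so for the cis isomer the two substituents are e,e in one chair and a,a in the other.
Chair I (bromo axial, hydroxyl axial): E = 1.30 kcal/mol.
Chair II (bromo equatorial, hydroxyl equatorial): E = 0.00 kcal/mol.
Chair II is the more stable (lower-energy) conformer, and in that chair the bromo group is equatorial.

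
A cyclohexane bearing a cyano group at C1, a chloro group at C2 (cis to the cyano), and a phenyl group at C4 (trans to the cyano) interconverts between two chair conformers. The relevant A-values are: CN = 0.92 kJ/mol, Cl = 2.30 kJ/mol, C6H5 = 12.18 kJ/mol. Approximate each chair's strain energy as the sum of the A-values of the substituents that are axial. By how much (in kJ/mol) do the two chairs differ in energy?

Chair I (cyano axial, chloro equatorial, phenyl axial): E = 13.10 kJ/mol.
Chair II (cyano equatorial, chloro axial, phenyl equatorial): E = 2.30 kJ/mol.
ΔE = 13.10 − 2.30 = 10.80 kJ/mol; chair II is more stable.

10.80 kJ/mol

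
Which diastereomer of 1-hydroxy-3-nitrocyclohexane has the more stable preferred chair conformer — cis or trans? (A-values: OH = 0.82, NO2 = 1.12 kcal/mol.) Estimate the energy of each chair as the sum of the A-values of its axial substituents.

cis

At 1,3 positions (parity same): cis → (e,e or a,a); trans → (a,e or e,a).
Best chair for cis: E = 0.00 kcal/mol; best chair for trans: E = 0.82 kcal/mol.
The cis isomer is lower by 0.82 kcal/mol.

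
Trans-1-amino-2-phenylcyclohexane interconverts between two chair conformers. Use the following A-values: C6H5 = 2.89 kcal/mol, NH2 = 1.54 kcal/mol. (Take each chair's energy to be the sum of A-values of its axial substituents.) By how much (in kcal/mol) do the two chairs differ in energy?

4.43 kcal/mol

C1 and C2 have opposite parity, so for the trans isomer the two substituents are e,e in one chair and a,a in the other.
Chair I (phenyl axial, amino axial): E = 4.43 kcal/mol.
Chair II (phenyl equatorial, amino equatorial): E = 0.00 kcal/mol.
ΔE = 4.43 − 0.00 = 4.43 kcal/mol; chair II is more stable.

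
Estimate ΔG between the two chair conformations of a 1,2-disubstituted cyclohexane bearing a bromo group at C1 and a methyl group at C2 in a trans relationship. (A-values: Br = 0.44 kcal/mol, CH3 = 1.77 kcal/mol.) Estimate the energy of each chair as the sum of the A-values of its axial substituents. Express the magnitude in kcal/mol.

C1 and C2 have opposite parity, so for the trans isomer the two substituents are e,e in one chair and a,a in the other.
Chair I (bromo axial, methyl axial): E = 2.21 kcal/mol.
Chair II (bromo equatorial, methyl equatorial): E = 0.00 kcal/mol.
ΔE = 2.21 − 0.00 = 2.21 kcal/mol; chair II is more stable.

2.21 kcal/mol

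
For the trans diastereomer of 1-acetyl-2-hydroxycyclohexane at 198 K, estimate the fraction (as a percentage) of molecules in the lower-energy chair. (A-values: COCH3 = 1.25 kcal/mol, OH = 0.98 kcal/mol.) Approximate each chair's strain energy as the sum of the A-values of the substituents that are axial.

99.7%

C1 and C2 have opposite parity, so for the trans isomer the two substituents are e,e in one chair and a,a in the other.
Chair I (acetyl axial, hydroxyl axial): E = 2.23 kcal/mol; chair II (acetyl equatorial, hydroxyl equatorial): E = 0.00 kcal/mol.
ΔG = 2.23 kcal/mol between the two chairs.
K = exp(ΔG/RT) with R = 1.987×10⁻³ kcal mol⁻¹ K⁻¹ and T = 198 K gives K ≈ 290.
Fraction in the lower-energy chair = K/(K+1) = 99.7%.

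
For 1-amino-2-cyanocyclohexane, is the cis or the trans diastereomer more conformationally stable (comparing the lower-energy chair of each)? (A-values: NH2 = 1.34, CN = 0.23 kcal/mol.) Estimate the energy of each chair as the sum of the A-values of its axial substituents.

At 1,2 positions (parity opposite): cis → (a,e or e,a); trans → (e,e or a,a).
Best chair for cis: E = 0.23 kcal/mol; best chair for trans: E = 0.00 kcal/mol.
The trans isomer is lower by 0.23 kcal/mol.

trans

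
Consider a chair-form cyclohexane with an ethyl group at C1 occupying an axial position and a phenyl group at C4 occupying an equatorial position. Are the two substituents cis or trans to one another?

cis

C1 and C4 have opposite parity, so their axial bonds point in opposite directions.
With opposite-parity carbons, two substituents on the same face are one axial and one equatorial; opposite faces give both axial or both equatorial.
Here the groups are axial/equatorial → same face → cis.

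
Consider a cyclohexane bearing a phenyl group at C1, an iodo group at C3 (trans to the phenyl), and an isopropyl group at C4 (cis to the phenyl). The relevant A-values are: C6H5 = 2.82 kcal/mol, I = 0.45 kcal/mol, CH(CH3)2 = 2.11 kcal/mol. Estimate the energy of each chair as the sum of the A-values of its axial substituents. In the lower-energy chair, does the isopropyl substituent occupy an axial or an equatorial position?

Chair I (phenyl axial, iodo equatorial, isopropyl equatorial): E = 2.82 kcal/mol.
Chair II (phenyl equatorial, iodo axial, isopropyl axial): E = 2.56 kcal/mol.
Chair II is the more stable (lower-energy) conformer, and in that chair the isopropyl group is axial.

axial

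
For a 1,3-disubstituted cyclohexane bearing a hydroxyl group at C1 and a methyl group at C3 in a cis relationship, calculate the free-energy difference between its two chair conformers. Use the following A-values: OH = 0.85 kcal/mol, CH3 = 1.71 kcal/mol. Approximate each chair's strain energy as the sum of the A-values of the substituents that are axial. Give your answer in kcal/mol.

C1 and C3 have the same parity, so for the cis isomer the two substituents are e,e in one chair and a,a in the other.
Chair I (hydroxyl axial, methyl axial): E = 2.56 kcal/mol.
Chair II (hydroxyl equatorial, methyl equatorial): E = 0.00 kcal/mol.
ΔE = 2.56 − 0.00 = 2.56 kcal/mol; chair II is more stable.

2.56 kcal/mol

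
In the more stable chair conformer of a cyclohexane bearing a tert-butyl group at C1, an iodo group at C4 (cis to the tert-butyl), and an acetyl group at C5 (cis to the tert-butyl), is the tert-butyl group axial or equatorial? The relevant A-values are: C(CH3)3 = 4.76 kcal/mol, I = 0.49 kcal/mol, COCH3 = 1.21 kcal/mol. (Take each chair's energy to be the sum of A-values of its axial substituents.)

Chair I (tert-butyl axial, iodo equatorial, acetyl axial): E = 5.97 kcal/mol.
Chair II (tert-butyl equatorial, iodo axial, acetyl equatorial): E = 0.49 kcal/mol.
Chair II is the more stable (lower-energy) conformer, and in that chair the tert-butyl group is equatorial.

equatorial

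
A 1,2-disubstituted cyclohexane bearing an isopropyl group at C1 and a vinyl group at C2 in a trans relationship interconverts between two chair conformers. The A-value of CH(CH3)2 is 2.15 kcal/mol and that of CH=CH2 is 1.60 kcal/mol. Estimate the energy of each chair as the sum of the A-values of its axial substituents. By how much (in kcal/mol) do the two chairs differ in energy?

C1 and C2 have opposite parity, so for the trans isomer the two substituents are e,e in one chair and a,a in the other.
Chair I (isopropyl axial, vinyl axial): E = 3.75 kcal/mol.
Chair II (isopropyl equatorial, vinyl equatorial): E = 0.00 kcal/mol.
ΔE = 3.75 − 0.00 = 3.75 kcal/mol; chair II is more stable.

3.75 kcal/mol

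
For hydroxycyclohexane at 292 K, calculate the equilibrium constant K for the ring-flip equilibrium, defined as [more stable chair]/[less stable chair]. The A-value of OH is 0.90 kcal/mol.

K ≈ 4.72

One chair has the hydroxyl group axial (E = 0.90 kcal/mol) and the other has it equatorial (E = 0).
ΔG = 0.90 kcal/mol between the two chairs.
K = exp(ΔG/RT) with R = 1.987×10⁻³ kcal mol⁻¹ K⁻¹ and T = 292 K gives K ≈ 4.72.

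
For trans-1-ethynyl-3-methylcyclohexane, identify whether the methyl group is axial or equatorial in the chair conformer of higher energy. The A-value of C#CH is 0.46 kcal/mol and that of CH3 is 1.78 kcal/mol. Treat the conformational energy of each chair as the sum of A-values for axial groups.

C1 and C3 have the same parity, so for the trans isomer the two substituents are one axial and one equatorial in each chair.
Chair I (ethynyl axial, methyl equatorial): E = 0.46 kcal/mol.
Chair II (ethynyl equatorial, methyl axial): E = 1.78 kcal/mol.
Chair II is the less stable (higher-energy) conformer, and in that chair the methyl group is axial.

axial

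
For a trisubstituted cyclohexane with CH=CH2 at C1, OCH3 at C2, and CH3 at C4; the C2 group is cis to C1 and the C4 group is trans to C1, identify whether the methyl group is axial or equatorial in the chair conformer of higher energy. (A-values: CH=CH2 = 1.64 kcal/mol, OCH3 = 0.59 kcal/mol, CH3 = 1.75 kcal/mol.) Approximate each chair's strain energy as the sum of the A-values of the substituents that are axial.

axial

Chair I (vinyl axial, methoxy equatorial, methyl axial): E = 3.39 kcal/mol.
Chair II (vinyl equatorial, methoxy axial, methyl equatorial): E = 0.59 kcal/mol.
Chair I is the less stable (higher-energy) conformer, and in that chair the methyl group is axial.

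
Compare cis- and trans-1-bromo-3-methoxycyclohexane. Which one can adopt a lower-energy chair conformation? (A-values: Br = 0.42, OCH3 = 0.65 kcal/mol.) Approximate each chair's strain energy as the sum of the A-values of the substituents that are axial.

At 1,3 positions (parity same): cis → (e,e or a,a); trans → (a,e or e,a).
Best chair for cis: E = 0.00 kcal/mol; best chair for trans: E = 0.42 kcal/mol.
The cis isomer is lower by 0.42 kcal/mol.

cis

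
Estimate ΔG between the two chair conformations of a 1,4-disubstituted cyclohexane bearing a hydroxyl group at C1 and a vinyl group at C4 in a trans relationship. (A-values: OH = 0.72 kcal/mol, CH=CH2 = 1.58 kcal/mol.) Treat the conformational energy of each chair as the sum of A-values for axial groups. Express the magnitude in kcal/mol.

2.30 kcal/mol

C1 and C4 have opposite parity, so for the trans isomer the two substituents are e,e in one chair and a,a in the other.
Chair I (hydroxyl axial, vinyl axial): E = 2.30 kcal/mol.
Chair II (hydroxyl equatorial, vinyl equatorial): E = 0.00 kcal/mol.
ΔE = 2.30 − 0.00 = 2.30 kcal/mol; chair II is more stable.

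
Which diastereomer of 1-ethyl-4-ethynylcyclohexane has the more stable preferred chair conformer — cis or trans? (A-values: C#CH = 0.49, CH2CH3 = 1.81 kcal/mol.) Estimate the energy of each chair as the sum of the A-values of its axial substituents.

trans

At 1,4 positions (parity opposite): cis → (a,e or e,a); trans → (e,e or a,a).
Best chair for cis: E = 0.49 kcal/mol; best chair for trans: E = 0.00 kcal/mol.
The trans isomer is lower by 0.49 kcal/mol.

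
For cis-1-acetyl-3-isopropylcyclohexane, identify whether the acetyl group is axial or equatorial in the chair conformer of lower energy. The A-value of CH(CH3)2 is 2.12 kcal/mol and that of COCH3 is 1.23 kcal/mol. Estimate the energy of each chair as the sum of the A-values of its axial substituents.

C1 and C3 have the same parity, so for the cis isomer the two substituents are e,e in one chair and a,a in the other.
Chair I (isopropyl axial, acetyl axial): E = 3.35 kcal/mol.
Chair II (isopropyl equatorial, acetyl equatorial): E = 0.00 kcal/mol.
Chair II is the more stable (lower-energy) conformer, and in that chair the acetyl group is equatorial.

equatorial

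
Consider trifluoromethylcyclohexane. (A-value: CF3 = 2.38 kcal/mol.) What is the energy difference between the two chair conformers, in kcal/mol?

2.38 kcal/mol

A monosubstituted cyclohexane has one chair with the trifluoromethyl group axial (E = A = 2.38 kcal/mol) and one with it equatorial (E = 0).
ΔE = 2.38 − 0 = 2.38 kcal/mol.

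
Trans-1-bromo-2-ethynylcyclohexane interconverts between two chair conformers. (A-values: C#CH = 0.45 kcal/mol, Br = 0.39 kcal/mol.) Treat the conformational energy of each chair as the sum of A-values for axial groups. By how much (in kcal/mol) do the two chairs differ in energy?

0.84 kcal/mol

C1 and C2 have opposite parity, so for the trans isomer the two substituents are e,e in one chair and a,a in the other.
Chair I (ethynyl axial, bromo axial): E = 0.84 kcal/mol.
Chair II (ethynyl equatorial, bromo equatorial): E = 0.00 kcal/mol.
ΔE = 0.84 − 0.00 = 0.84 kcal/mol; chair II is more stable.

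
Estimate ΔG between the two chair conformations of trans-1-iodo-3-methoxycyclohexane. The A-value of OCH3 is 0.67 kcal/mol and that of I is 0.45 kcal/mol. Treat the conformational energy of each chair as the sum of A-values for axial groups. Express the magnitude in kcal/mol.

C1 and C3 have the same parity, so for the trans isomer the two substituents are one axial and one equatorial in each chair.
Chair I (methoxy axial, iodo equatorial): E = 0.67 kcal/mol.
Chair II (methoxy equatorial, iodo axial): E = 0.45 kcal/mol.
ΔE = 0.67 − 0.45 = 0.22 kcal/mol; chair II is more stable.

0.22 kcal/mol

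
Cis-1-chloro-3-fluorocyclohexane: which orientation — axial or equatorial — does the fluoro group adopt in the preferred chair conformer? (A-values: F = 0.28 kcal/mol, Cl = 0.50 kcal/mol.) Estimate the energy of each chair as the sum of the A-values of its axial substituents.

C1 and C3 have the same parity, so for the cis isomer the two substituents are e,e in one chair and a,a in the other.
Chair I (fluoro axial, chloro axial): E = 0.78 kcal/mol.
Chair II (fluoro equatorial, chloro equatorial): E = 0.00 kcal/mol.
Chair II is the more stable (lower-energy) conformer, and in that chair the fluoro group is equatorial.

equatorial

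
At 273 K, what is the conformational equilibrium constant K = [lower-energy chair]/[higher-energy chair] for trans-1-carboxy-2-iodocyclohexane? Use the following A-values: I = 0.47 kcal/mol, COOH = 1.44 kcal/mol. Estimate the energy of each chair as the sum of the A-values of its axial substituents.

K ≈ 33.8

C1 and C2 have opposite parity, so for the trans isomer the two substituents are e,e in one chair and a,a in the other.
Chair I (iodo axial, carboxyl axial): E = 1.91 kcal/mol; chair II (iodo equatorial, carboxyl equatorial): E = 0.00 kcal/mol.
ΔG = 1.91 kcal/mol between the two chairs.
K = exp(ΔG/RT) with R = 1.987×10⁻³ kcal mol⁻¹ K⁻¹ and T = 273 K gives K ≈ 33.8.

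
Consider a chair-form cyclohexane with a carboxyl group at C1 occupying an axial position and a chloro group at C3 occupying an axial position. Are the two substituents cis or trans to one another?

cis

C1 and C3 have the same parity, so their axial bonds point in the same direction.
With same-parity carbons, two substituents on the same face are both axial or both equatorial; opposite faces give one of each.
Here the groups are axial/axial → same face → cis.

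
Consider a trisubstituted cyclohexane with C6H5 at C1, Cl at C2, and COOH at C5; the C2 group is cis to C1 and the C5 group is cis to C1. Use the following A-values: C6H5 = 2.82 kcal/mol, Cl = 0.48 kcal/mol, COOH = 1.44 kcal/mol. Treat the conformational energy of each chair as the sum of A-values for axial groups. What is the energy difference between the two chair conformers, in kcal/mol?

Chair I (phenyl axial, chloro equatorial, carboxyl axial): E = 4.26 kcal/mol.
Chair II (phenyl equatorial, chloro axial, carboxyl equatorial): E = 0.48 kcal/mol.
ΔE = 4.26 − 0.48 = 3.78 kcal/mol; chair II is more stable.

3.78 kcal/mol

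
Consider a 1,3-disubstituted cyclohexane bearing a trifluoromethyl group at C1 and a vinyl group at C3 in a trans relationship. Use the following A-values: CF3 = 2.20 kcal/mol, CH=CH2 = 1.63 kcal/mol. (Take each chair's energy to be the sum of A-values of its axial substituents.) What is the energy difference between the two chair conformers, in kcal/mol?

C1 and C3 have the same parity, so for the trans isomer the two substituents are one axial and one equatorial in each chair.
Chair I (trifluoromethyl axial, vinyl equatorial): E = 2.20 kcal/mol.
Chair II (trifluoromethyl equatorial, vinyl axial): E = 1.63 kcal/mol.
ΔE = 2.20 − 1.63 = 0.57 kcal/mol; chair II is more stable.

0.57 kcal/mol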